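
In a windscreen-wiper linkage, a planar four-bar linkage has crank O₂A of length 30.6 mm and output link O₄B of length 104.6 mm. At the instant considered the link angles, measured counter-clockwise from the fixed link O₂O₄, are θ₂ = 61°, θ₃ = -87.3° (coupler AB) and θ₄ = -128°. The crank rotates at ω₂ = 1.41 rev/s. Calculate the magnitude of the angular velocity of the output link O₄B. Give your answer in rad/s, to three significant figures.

2.09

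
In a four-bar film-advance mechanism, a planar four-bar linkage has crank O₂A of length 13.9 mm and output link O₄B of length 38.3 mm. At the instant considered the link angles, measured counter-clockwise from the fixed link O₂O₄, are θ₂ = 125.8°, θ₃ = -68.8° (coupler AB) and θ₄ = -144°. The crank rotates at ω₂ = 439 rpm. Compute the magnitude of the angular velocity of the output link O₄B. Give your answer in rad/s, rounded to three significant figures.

4.35

ω₂ = 45.97 rad/s (from 439 rpm).
Differentiating the loop-closure r₂e^{iθ₂}+r₃e^{iθ₃}=r₁+r₄e^{iθ₄} gives r₂ω₂e^{iθ₂}+r₃ω₃e^{iθ₃}=r₄ω₄e^{iθ₄}.
Eliminating the other unknown: ω₄ = r₂ω₂ sin(θ₂−θ₃) / [r₄ sin(θ₄−θ₃)].
Numerator sine = -0.25207; denominator sine = -0.96682.
Result = 0.0139·45.97·(-0.25207) / (0.0383·(-0.96682)) = +4.3499 rad/s; magnitude 4.3499 rad/s.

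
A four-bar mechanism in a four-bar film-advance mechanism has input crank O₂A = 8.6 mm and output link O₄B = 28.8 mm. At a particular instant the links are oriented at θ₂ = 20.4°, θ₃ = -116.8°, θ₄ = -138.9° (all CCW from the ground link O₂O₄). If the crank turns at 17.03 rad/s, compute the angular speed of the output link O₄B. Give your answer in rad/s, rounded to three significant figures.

ω₂ = 17.03 rad/s
Differentiating the loop-closure r₂e^{iθ₂}+r₃e^{iθ₃}=r₁+r₄e^{iθ₄} gives r₂ω₂e^{iθ₂}+r₃ω₃e^{iθ₃}=r₄ω₄e^{iθ₄}.
Eliminating the other unknown: ω₄ = r₂ω₂ sin(θ₂−θ₃) / [r₄ sin(θ₄−θ₃)].
Numerator sine = +0.67944; denominator sine = -0.37622.
Result = 0.0086·17.03·(+0.67944) / (0.0288·(-0.37622)) = -9.1839 rad/s; magnitude 9.1839 rad/s.

9.18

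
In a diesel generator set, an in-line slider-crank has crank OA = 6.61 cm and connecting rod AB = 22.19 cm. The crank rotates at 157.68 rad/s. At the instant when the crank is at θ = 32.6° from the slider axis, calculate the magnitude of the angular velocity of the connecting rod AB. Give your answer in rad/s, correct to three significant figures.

40.1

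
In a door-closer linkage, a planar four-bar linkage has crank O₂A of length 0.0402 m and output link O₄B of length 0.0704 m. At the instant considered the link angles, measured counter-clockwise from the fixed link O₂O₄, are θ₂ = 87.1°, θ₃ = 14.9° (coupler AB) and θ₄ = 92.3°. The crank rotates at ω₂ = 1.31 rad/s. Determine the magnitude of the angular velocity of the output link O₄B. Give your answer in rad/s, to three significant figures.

0.730

ω₂ = 1.31 rad/s
Differentiating the loop-closure r₂e^{iθ₂}+r₃e^{iθ₃}=r₁+r₄e^{iθ₄} gives r₂ω₂e^{iθ₂}+r₃ω₃e^{iθ₃}=r₄ω₄e^{iθ₄}.
Eliminating the other unknown: ω₄ = r₂ω₂ sin(θ₂−θ₃) / [r₄ sin(θ₄−θ₃)].
Numerator sine = +0.95213; denominator sine = +0.97592.
Result = 0.0402·1.31·(+0.95213) / (0.0704·(+0.97592)) = +0.72981 rad/s; magnitude 0.72981 rad/s.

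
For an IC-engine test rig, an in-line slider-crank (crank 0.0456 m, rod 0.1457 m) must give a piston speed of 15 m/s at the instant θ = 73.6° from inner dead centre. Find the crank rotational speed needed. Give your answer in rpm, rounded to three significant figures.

3000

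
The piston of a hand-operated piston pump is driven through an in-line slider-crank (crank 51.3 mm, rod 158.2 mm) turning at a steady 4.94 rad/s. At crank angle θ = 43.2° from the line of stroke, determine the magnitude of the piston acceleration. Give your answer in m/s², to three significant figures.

ω = 4.94 rad/s
x(θ) = r cosθ + √(L² − r² sin²θ); with ω constant, a = ω²·d²x/dθ².
d²x/dθ² = −r cosθ − r²(cos2θ)/√u − r⁴ sin²2θ/(4u^{3/2}),  u = L² − r² sin²θ = 0.023794 m².
Substituting r = 0.0513 m, L = 0.1582 m, θ = 43.2°: d²x/dθ² = -0.038937 m.
a = ω²·d²x/dθ² = (4.94)²·(-0.038937) = -0.95021 m/s²;  |a| = 0.95021 m/s².

0.950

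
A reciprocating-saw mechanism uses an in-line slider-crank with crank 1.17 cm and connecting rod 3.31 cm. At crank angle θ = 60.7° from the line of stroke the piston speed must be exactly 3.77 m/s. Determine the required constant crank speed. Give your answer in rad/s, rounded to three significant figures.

313

For an in-line slider-crank, |v_piston| = rω|sinθ|·[1 + r cosθ/√(L² − r² sin²θ)].
With r = 0.0117 m, L = 0.0331 m, θ = 60.7°: the bracketed kinematic factor |dx/dθ| = 0.012059 m.
ω = v/|dx/dθ| = 3.77/0.012059 = 312.64 rad/s.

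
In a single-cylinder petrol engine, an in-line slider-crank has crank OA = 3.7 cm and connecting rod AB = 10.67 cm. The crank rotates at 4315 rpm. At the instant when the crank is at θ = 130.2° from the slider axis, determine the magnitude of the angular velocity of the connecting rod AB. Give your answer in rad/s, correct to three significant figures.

ω = 451.9 rad/s (converted from 4315 rpm).
The rod makes angle φ with the slider axis where L sinφ = r sinθ; differentiating, L cosφ·φ̇ = r ω cosθ.
L cosφ = √(L² − r² sin²θ) = 0.10289 m.
|ω_rod| = r ω |cosθ| / √(L² − r² sin²θ) = 0.037·451.9·0.64546/0.10289 = 104.88 rad/s.

105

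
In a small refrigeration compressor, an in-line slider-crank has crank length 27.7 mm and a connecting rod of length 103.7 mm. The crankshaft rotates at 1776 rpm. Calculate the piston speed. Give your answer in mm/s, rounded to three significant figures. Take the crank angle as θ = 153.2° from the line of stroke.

ω = 2π·1776/60 = 186 rad/s
For an in-line slider-crank, x = r cosθ + √(L² − r² sin²θ), so v = −rω sinθ·[1 + r cosθ/√(L² − r² sin²θ)].
With r = 0.0277 m, L = 0.1037 m, θ = 153.2°: √(L² − r² sin²θ) = 0.10295 m.
v = −0.0277·186·0.45088·[1 + 0.0277·-0.89259/0.10295] = -1.7649 m/s.
|v| = 1.7649 m/s = 1764.9 mm/s.

1760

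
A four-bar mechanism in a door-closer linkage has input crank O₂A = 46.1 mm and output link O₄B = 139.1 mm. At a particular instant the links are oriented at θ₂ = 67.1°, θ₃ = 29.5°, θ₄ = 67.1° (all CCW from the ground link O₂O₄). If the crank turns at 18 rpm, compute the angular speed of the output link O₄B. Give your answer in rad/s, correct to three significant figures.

ω₂ = 1.885 rad/s (from 18 rpm).
Differentiating the loop-closure r₂e^{iθ₂}+r₃e^{iθ₃}=r₁+r₄e^{iθ₄} gives r₂ω₂e^{iθ₂}+r₃ω₃e^{iθ₃}=r₄ω₄e^{iθ₄}.
Eliminating the other unknown: ω₄ = r₂ω₂ sin(θ₂−θ₃) / [r₄ sin(θ₄−θ₃)].
Numerator sine = +0.61015; denominator sine = +0.61015.
Result = 0.0461·1.885·(+0.61015) / (0.1391·(+0.61015)) = +0.6247 rad/s; magnitude 0.6247 rad/s.

0.625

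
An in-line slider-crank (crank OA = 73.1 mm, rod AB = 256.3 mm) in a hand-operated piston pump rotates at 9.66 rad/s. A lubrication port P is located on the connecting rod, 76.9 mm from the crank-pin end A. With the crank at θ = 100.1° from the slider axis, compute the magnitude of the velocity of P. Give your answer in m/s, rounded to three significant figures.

ω = 9.66 rad/s.  Crank-pin speed |V_A| = rω = 0.70615 m/s, perpendicular to OA.
Rod angle: sinφ = −(r/L) sinθ ⇒ φ = -16.308°; ω_rod = −rω cosθ/√(L²−r²sin²θ) = +0.50342 rad/s.
V_P = V_A + ω_rod × AP, with AP = 0.0769 m along the rod.
Components: V_Px = −rω sinθ − a·ω_rod·sinφ = -0.68433 m/s;  V_Py = rω cosθ + a·ω_rod·cosφ = -0.086679 m/s.
|V_P| = √(V_Px² + V_Py²) = 0.6898 m/s.

0.690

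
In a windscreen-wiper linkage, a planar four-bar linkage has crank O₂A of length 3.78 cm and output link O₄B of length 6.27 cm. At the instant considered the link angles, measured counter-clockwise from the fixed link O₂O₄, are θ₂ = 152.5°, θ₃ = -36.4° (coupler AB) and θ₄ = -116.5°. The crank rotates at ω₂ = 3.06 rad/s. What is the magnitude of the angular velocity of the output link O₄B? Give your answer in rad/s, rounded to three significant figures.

ω₂ = 3.06 rad/s
Differentiating the loop-closure r₂e^{iθ₂}+r₃e^{iθ₃}=r₁+r₄e^{iθ₄} gives r₂ω₂e^{iθ₂}+r₃ω₃e^{iθ₃}=r₄ω₄e^{iθ₄}.
Eliminating the other unknown: ω₄ = r₂ω₂ sin(θ₂−θ₃) / [r₄ sin(θ₄−θ₃)].
Numerator sine = -0.15471; denominator sine = -0.98511.
Result = 0.0378·3.06·(-0.15471) / (0.0627·(-0.98511)) = +0.28972 rad/s; magnitude 0.28972 rad/s.

0.290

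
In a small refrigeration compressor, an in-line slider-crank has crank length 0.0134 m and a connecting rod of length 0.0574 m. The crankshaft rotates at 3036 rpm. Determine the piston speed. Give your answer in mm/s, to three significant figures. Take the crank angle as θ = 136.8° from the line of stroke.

ω = 2π·3036/60 = 317.9 rad/s
For an in-line slider-crank, x = r cosθ + √(L² − r² sin²θ), so v = −rω sinθ·[1 + r cosθ/√(L² − r² sin²θ)].
With r = 0.0134 m, L = 0.0574 m, θ = 136.8°: √(L² − r² sin²θ) = 0.056662 m.
v = −0.0134·317.9·0.68455·[1 + 0.0134·-0.72897/0.056662] = -2.4136 m/s.
|v| = 2.4136 m/s = 2413.6 mm/s.

2410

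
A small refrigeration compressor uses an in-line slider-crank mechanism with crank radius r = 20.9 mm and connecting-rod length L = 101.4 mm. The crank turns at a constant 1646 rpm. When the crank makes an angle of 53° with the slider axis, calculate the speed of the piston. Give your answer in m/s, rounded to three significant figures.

3.24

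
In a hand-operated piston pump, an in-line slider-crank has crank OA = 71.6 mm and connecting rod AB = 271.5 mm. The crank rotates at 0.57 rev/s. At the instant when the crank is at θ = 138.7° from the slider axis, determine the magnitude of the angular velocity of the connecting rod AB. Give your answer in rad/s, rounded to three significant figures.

ω = 3.581 rad/s (converted from 0.57 rev/s).
The rod makes angle φ with the slider axis where L sinφ = r sinθ; differentiating, L cosφ·φ̇ = r ω cosθ.
L cosφ = √(L² − r² sin²θ) = 0.26736 m.
|ω_rod| = r ω |cosθ| / √(L² − r² sin²θ) = 0.0716·3.581·0.75126/0.26736 = 0.72056 rad/s.

0.721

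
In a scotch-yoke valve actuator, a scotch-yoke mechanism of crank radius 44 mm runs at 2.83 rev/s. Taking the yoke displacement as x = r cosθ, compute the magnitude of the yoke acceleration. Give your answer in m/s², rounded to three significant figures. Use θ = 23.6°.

12.7

ω = 17.78 rad/s (from 2.83 rev/s).
x = r cosθ ⇒ ẍ = −rω² cosθ (ω constant).
|a| = rω²|cosθ| = 0.044·(17.78)²·|cos 23.6°| = 12.748 m/s².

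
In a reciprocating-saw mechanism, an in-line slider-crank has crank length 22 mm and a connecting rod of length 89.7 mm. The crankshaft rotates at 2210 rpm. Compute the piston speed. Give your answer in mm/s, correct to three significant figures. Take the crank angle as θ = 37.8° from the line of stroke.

ω = 2π·2210/60 = 231.4 rad/s
For an in-line slider-crank, x = r cosθ + √(L² − r² sin²θ), so v = −rω sinθ·[1 + r cosθ/√(L² − r² sin²θ)].
With r = 0.022 m, L = 0.0897 m, θ = 37.8°: √(L² − r² sin²θ) = 0.088681 m.
v = −0.022·231.4·0.61291·[1 + 0.022·0.79016/0.088681] = -3.7323 m/s.
|v| = 3.7323 m/s = 3732.3 mm/s.

3730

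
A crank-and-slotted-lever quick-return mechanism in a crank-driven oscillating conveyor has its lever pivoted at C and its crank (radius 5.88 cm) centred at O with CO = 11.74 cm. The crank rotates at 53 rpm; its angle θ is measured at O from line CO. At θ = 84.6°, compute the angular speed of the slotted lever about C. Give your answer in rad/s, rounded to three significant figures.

1.23

ω = 5.55 rad/s (from 53 rpm).
Crank pin A relative to C: A = (d + r cosθ, r sinθ); lever angle φ = atan2(r sinθ, d + r cosθ).
Differentiating tanφ: φ̇ = rω(d cosθ + r)/(d² + r² + 2dr cosθ).
d² + r² + 2dr cosθ = |CA|² = 0.0185395 m²;  d cosθ + r = +0.069848 m.
|ω_lever| = |0.0588·5.55·+0.069848| / 0.0185395 = 1.2295 rad/s.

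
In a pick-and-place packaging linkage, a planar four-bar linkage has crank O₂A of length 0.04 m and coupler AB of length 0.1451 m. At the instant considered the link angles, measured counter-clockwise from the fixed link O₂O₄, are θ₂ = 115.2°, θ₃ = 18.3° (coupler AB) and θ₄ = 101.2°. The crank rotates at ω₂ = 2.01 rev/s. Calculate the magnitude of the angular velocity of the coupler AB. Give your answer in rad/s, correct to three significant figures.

ω₂ = 12.63 rad/s (from 2.01 rev/s).
Differentiating the loop-closure r₂e^{iθ₂}+r₃e^{iθ₃}=r₁+r₄e^{iθ₄} gives r₂ω₂e^{iθ₂}+r₃ω₃e^{iθ₃}=r₄ω₄e^{iθ₄}.
Eliminating the other unknown: ω₃ = r₂ω₂ sin(θ₄−θ₂) / [r₃ sin(θ₃−θ₄)].
Numerator sine = -0.24192; denominator sine = -0.99233.
Result = 0.04·12.63·(-0.24192) / (0.1451·(-0.99233)) = +0.84876 rad/s; magnitude 0.84876 rad/s.

0.849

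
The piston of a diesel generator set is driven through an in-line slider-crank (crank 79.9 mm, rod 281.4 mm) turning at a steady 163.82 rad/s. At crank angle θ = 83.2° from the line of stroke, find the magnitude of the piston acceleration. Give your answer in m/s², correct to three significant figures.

362

ω = 163.8 rad/s
x(θ) = r cosθ + √(L² − r² sin²θ); with ω constant, a = ω²·d²x/dθ².
d²x/dθ² = −r cosθ − r²(cos2θ)/√u − r⁴ sin²2θ/(4u^{3/2}),  u = L² − r² sin²θ = 0.0728915 m².
Substituting r = 0.0799 m, L = 0.2814 m, θ = 83.2°: d²x/dθ² = +0.013494 m.
a = ω²·d²x/dθ² = (163.8)²·(+0.013494) = +362.13 m/s²;  |a| = 362.13 m/s².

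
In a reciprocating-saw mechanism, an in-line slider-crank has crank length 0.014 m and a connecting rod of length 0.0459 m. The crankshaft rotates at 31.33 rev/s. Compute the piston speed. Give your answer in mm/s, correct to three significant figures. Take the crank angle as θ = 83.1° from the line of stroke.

2840

ω = 2π·31.3 = 196.9 rad/s
For an in-line slider-crank, x = r cosθ + √(L² − r² sin²θ), so v = −rω sinθ·[1 + r cosθ/√(L² − r² sin²θ)].
With r = 0.014 m, L = 0.0459 m, θ = 83.1°: √(L² − r² sin²θ) = 0.043745 m.
v = −0.014·196.9·0.99276·[1 + 0.014·0.12014/0.043745] = -2.8412 m/s.
|v| = 2.8412 m/s = 2841.2 mm/s.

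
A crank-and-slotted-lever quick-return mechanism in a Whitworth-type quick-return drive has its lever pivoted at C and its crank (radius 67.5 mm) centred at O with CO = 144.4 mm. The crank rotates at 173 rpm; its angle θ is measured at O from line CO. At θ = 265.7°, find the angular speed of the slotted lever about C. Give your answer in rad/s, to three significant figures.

ω = 18.12 rad/s (from 173 rpm).
Crank pin A relative to C: A = (d + r cosθ, r sinθ); lever angle φ = atan2(r sinθ, d + r cosθ).
Differentiating tanφ: φ̇ = rω(d cosθ + r)/(d² + r² + 2dr cosθ).
d² + r² + 2dr cosθ = |CA|² = 0.023946 m²;  d cosθ + r = +0.056673 m.
|ω_lever| = |0.0675·18.12·+0.056673| / 0.023946 = 2.8942 rad/s.

2.89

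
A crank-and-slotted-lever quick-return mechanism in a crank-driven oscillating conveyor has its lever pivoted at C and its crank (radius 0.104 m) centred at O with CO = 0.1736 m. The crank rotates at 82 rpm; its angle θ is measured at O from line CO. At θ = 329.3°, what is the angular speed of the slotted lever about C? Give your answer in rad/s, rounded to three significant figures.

3.14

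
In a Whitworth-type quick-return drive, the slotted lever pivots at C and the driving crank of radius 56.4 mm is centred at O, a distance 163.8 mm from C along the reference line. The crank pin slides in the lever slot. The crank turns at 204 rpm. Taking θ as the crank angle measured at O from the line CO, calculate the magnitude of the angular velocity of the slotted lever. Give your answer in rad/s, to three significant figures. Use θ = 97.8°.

ω = 21.36 rad/s (from 204 rpm).
Crank pin A relative to C: A = (d + r cosθ, r sinθ); lever angle φ = atan2(r sinθ, d + r cosθ).
Differentiating tanφ: φ̇ = rω(d cosθ + r)/(d² + r² + 2dr cosθ).
d² + r² + 2dr cosθ = |CA|² = 0.0275038 m²;  d cosθ + r = +0.03417 m.
|ω_lever| = |0.0564·21.36·+0.03417| / 0.0275038 = 1.4969 rad/s.

1.50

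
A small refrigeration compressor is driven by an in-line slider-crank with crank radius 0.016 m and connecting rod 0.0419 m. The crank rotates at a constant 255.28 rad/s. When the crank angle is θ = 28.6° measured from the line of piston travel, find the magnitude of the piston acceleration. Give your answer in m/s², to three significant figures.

1150

ω = 255.3 rad/s
x(θ) = r cosθ + √(L² − r² sin²θ); with ω constant, a = ω²·d²x/dθ².
d²x/dθ² = −r cosθ − r²(cos2θ)/√u − r⁴ sin²2θ/(4u^{3/2}),  u = L² − r² sin²θ = 0.00169695 m².
Substituting r = 0.016 m, L = 0.0419 m, θ = 28.6°: d²x/dθ² = -0.01758 m.
a = ω²·d²x/dθ² = (255.3)²·(-0.01758) = -1145.6 m/s²;  |a| = 1145.6 m/s².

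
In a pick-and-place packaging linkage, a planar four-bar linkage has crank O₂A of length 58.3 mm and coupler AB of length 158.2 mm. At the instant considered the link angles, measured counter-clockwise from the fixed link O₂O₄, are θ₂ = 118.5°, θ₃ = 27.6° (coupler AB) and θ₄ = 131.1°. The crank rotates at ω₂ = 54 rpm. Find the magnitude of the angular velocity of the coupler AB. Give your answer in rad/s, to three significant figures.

ω₂ = 5.655 rad/s (from 54 rpm).
Differentiating the loop-closure r₂e^{iθ₂}+r₃e^{iθ₃}=r₁+r₄e^{iθ₄} gives r₂ω₂e^{iθ₂}+r₃ω₃e^{iθ₃}=r₄ω₄e^{iθ₄}.
Eliminating the other unknown: ω₃ = r₂ω₂ sin(θ₄−θ₂) / [r₃ sin(θ₃−θ₄)].
Numerator sine = +0.21814; denominator sine = -0.97237.
Result = 0.0583·5.655·(+0.21814) / (0.1582·(-0.97237)) = -0.46751 rad/s; magnitude 0.46751 rad/s.

0.468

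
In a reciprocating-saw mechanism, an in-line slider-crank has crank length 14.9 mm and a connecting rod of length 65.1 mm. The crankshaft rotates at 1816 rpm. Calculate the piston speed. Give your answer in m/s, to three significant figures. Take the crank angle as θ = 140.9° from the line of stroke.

ω = 2π·1816/60 = 190.2 rad/s
For an in-line slider-crank, x = r cosθ + √(L² − r² sin²θ), so v = −rω sinθ·[1 + r cosθ/√(L² − r² sin²θ)].
With r = 0.0149 m, L = 0.0651 m, θ = 140.9°: √(L² − r² sin²θ) = 0.064418 m.
v = −0.0149·190.2·0.63068·[1 + 0.0149·-0.77605/0.064418] = -1.4663 m/s.
|v| = 1.4663 m/s.

1.47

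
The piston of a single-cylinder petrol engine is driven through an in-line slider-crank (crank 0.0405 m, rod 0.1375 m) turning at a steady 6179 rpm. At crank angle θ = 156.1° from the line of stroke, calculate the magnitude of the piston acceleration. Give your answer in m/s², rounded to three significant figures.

12100

ω = 2π·6179/60 = 647.1 rad/s
x(θ) = r cosθ + √(L² − r² sin²θ); with ω constant, a = ω²·d²x/dθ².
d²x/dθ² = −r cosθ − r²(cos2θ)/√u − r⁴ sin²2θ/(4u^{3/2}),  u = L² − r² sin²θ = 0.018637 m².
Substituting r = 0.0405 m, L = 0.1375 m, θ = 156.1°: d²x/dθ² = +0.028812 m.
a = ω²·d²x/dθ² = (647.1)²·(+0.028812) = +12063 m/s²;  |a| = 12063 m/s².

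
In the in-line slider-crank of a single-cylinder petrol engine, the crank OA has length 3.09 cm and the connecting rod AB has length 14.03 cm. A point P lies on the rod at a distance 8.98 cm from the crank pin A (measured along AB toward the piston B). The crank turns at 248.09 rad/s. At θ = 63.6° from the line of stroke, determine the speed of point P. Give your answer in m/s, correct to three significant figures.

7.41

ω = 248.1 rad/s.  Crank-pin speed |V_A| = rω = 7.666 m/s, perpendicular to OA.
Rod angle: sinφ = −(r/L) sinθ ⇒ φ = -11.378°; ω_rod = −rω cosθ/√(L²−r²sin²θ) = -24.782 rad/s.
V_P = V_A + ω_rod × AP, with AP = 0.0898 m along the rod.
Components: V_Px = −rω sinθ − a·ω_rod·sinφ = -7.3055 m/s;  V_Py = rω cosθ + a·ω_rod·cosφ = +1.2269 m/s.
|V_P| = √(V_Px² + V_Py²) = 7.4078 m/s.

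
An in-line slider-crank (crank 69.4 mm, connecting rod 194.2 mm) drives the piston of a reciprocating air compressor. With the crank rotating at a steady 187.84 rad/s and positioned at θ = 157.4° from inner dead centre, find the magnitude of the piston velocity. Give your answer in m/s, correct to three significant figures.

ω = 187.8 rad/s
For an in-line slider-crank, x = r cosθ + √(L² − r² sin²θ), so v = −rω sinθ·[1 + r cosθ/√(L² − r² sin²θ)].
With r = 0.0694 m, L = 0.1942 m, θ = 157.4°: √(L² − r² sin²θ) = 0.19236 m.
v = −0.0694·187.8·0.38430·[1 + 0.0694·-0.92321/0.19236] = -3.3411 m/s.
|v| = 3.3411 m/s.

3.34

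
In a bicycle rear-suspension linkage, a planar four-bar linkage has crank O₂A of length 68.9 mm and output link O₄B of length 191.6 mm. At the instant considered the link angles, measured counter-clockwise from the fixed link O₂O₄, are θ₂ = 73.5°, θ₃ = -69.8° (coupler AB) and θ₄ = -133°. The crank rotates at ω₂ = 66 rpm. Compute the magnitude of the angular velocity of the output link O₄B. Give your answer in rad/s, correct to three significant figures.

ω₂ = 6.912 rad/s (from 66 rpm).
Differentiating the loop-closure r₂e^{iθ₂}+r₃e^{iθ₃}=r₁+r₄e^{iθ₄} gives r₂ω₂e^{iθ₂}+r₃ω₃e^{iθ₃}=r₄ω₄e^{iθ₄}.
Eliminating the other unknown: ω₄ = r₂ω₂ sin(θ₂−θ₃) / [r₄ sin(θ₄−θ₃)].
Numerator sine = +0.59763; denominator sine = -0.89259.
Result = 0.0689·6.912·(+0.59763) / (0.1916·(-0.89259)) = -1.6641 rad/s; magnitude 1.6641 rad/s.

1.66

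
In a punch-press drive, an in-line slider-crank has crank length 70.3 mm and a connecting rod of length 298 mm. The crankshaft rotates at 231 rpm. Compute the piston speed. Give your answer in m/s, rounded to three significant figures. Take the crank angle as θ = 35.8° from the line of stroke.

ω = 2π·231/60 = 24.19 rad/s
For an in-line slider-crank, x = r cosθ + √(L² − r² sin²θ), so v = −rω sinθ·[1 + r cosθ/√(L² − r² sin²θ)].
With r = 0.0703 m, L = 0.298 m, θ = 35.8°: √(L² − r² sin²θ) = 0.29515 m.
v = −0.0703·24.19·0.58496·[1 + 0.0703·0.81106/0.29515] = -1.1869 m/s.
|v| = 1.1869 m/s.

1.19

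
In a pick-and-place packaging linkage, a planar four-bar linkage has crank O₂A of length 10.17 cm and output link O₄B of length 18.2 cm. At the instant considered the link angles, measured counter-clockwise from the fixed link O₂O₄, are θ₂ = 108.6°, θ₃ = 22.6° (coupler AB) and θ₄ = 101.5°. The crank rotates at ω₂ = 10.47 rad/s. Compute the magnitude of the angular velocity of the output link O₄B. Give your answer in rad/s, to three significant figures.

5.95

ω₂ = 10.47 rad/s
Differentiating the loop-closure r₂e^{iθ₂}+r₃e^{iθ₃}=r₁+r₄e^{iθ₄} gives r₂ω₂e^{iθ₂}+r₃ω₃e^{iθ₃}=r₄ω₄e^{iθ₄}.
Eliminating the other unknown: ω₄ = r₂ω₂ sin(θ₂−θ₃) / [r₄ sin(θ₄−θ₃)].
Numerator sine = +0.99756; denominator sine = +0.98129.
Result = 0.1017·10.47·(+0.99756) / (0.182·(+0.98129)) = +5.9476 rad/s; magnitude 5.9476 rad/s.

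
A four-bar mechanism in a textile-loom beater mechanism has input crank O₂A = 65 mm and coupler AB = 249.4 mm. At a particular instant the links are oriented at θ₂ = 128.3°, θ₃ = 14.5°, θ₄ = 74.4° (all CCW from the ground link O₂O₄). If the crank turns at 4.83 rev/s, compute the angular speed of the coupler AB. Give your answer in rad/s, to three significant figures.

7.39

ω₂ = 30.35 rad/s (from 4.83 rev/s).
Differentiating the loop-closure r₂e^{iθ₂}+r₃e^{iθ₃}=r₁+r₄e^{iθ₄} gives r₂ω₂e^{iθ₂}+r₃ω₃e^{iθ₃}=r₄ω₄e^{iθ₄}.
Eliminating the other unknown: ω₃ = r₂ω₂ sin(θ₄−θ₂) / [r₃ sin(θ₃−θ₄)].
Numerator sine = -0.80799; denominator sine = -0.86515.
Result = 0.065·30.35·(-0.80799) / (0.2494·(-0.86515)) = +7.3868 rad/s; magnitude 7.3868 rad/s.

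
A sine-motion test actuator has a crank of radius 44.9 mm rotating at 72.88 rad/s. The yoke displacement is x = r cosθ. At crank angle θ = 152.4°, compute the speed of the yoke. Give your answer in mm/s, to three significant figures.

ω = 72.88 rad/s
x = r cosθ ⇒ ẋ = −rω sinθ.
|v| = rω|sinθ| = 0.0449·72.88·|sin 152.4°| = 1.516 m/s = 1516 mm/s.

1520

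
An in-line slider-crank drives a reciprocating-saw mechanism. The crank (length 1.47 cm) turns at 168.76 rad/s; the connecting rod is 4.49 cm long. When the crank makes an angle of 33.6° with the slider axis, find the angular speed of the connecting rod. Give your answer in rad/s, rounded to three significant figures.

46.8

ω = 168.8 rad/s
The rod makes angle φ with the slider axis where L sinφ = r sinθ; differentiating, L cosφ·φ̇ = r ω cosθ.
L cosφ = √(L² − r² sin²θ) = 0.044157 m.
|ω_rod| = r ω |cosθ| / √(L² − r² sin²θ) = 0.0147·168.8·0.83292/0.044157 = 46.794 rad/s.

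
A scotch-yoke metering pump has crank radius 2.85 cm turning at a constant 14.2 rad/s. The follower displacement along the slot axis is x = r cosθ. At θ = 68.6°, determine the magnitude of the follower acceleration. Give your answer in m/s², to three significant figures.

ω = 14.2 rad/s
x = r cosθ ⇒ ẍ = −rω² cosθ (ω constant).
|a| = rω²|cosθ| = 0.0285·(14.2)²·|cos 68.6°| = 2.0969 m/s².

2.10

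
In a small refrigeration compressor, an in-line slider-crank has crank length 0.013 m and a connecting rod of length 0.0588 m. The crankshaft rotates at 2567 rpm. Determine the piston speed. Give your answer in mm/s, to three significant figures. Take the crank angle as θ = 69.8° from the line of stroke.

3540

ω = 2π·2567/60 = 268.8 rad/s
For an in-line slider-crank, x = r cosθ + √(L² − r² sin²θ), so v = −rω sinθ·[1 + r cosθ/√(L² − r² sin²θ)].
With r = 0.013 m, L = 0.0588 m, θ = 69.8°: √(L² − r² sin²θ) = 0.05752 m.
v = −0.013·268.8·0.93849·[1 + 0.013·0.34530/0.05752] = -3.5356 m/s.
|v| = 3.5356 m/s = 3535.6 mm/s.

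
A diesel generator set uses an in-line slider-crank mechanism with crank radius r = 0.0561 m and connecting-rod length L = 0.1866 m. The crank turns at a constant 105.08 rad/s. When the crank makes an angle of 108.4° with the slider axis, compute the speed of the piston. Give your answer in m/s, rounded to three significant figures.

5.04

ω = 105.1 rad/s
For an in-line slider-crank, x = r cosθ + √(L² − r² sin²θ), so v = −rω sinθ·[1 + r cosθ/√(L² − r² sin²θ)].
With r = 0.0561 m, L = 0.1866 m, θ = 108.4°: √(L² − r² sin²θ) = 0.17885 m.
v = −0.0561·105.1·0.94888·[1 + 0.0561·-0.31565/0.17885] = -5.0398 m/s.
|v| = 5.0398 m/s.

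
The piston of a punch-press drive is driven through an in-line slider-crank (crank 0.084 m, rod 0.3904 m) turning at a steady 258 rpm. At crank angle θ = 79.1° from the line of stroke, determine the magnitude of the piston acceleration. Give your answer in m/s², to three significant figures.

0.915

ω = 2π·258/60 = 27.02 rad/s
x(θ) = r cosθ + √(L² − r² sin²θ); with ω constant, a = ω²·d²x/dθ².
d²x/dθ² = −r cosθ − r²(cos2θ)/√u − r⁴ sin²2θ/(4u^{3/2}),  u = L² − r² sin²θ = 0.145608 m².
Substituting r = 0.084 m, L = 0.3904 m, θ = 79.1°: d²x/dθ² = +0.0012539 m.
a = ω²·d²x/dθ² = (27.02)²·(+0.0012539) = +0.9153 m/s²;  |a| = 0.9153 m/s².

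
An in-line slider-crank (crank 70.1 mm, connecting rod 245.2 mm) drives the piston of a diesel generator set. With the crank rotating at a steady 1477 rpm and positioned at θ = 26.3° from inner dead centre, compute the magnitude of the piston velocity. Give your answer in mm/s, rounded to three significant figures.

ω = 2π·1477/60 = 154.7 rad/s
For an in-line slider-crank, x = r cosθ + √(L² − r² sin²θ), so v = −rω sinθ·[1 + r cosθ/√(L² − r² sin²θ)].
With r = 0.0701 m, L = 0.2452 m, θ = 26.3°: √(L² − r² sin²θ) = 0.24322 m.
v = −0.0701·154.7·0.44307·[1 + 0.0701·0.89649/0.24322] = -6.0452 m/s.
|v| = 6.0452 m/s = 6045.2 mm/s.

6050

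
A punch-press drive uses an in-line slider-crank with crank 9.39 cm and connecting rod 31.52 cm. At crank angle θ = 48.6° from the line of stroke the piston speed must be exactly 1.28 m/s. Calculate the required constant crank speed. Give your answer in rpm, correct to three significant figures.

144

For an in-line slider-crank, |v_piston| = rω|sinθ|·[1 + r cosθ/√(L² − r² sin²θ)].
With r = 0.0939 m, L = 0.3152 m, θ = 48.6°: the bracketed kinematic factor |dx/dθ| = 0.084672 m.
ω = v/|dx/dθ| = 1.28/0.084672 = 15.117 rad/s.
N = 60ω/(2π) = 144.36 rpm.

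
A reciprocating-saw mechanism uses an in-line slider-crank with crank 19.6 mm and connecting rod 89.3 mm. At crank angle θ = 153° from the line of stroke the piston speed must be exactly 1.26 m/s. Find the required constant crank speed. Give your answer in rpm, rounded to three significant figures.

For an in-line slider-crank, |v_piston| = rω|sinθ|·[1 + r cosθ/√(L² − r² sin²θ)].
With r = 0.0196 m, L = 0.0893 m, θ = 153°: the bracketed kinematic factor |dx/dθ| = 0.0071494 m.
ω = v/|dx/dθ| = 1.26/0.0071494 = 176.24 rad/s.
N = 60ω/(2π) = 1683 rpm.

1680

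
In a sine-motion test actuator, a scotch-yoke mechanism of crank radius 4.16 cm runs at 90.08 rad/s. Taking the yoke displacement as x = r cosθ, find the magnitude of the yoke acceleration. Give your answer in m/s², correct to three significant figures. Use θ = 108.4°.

ω = 90.08 rad/s
x = r cosθ ⇒ ẍ = −rω² cosθ (ω constant).
|a| = rω²|cosθ| = 0.0416·(90.08)²·|cos 108.4°| = 106.55 m/s².

107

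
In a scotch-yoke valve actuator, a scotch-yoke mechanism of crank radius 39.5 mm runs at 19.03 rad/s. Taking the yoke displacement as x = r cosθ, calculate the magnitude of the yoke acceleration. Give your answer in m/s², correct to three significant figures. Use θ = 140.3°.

11.0

ω = 19.03 rad/s
x = r cosθ ⇒ ẍ = −rω² cosθ (ω constant).
|a| = rω²|cosθ| = 0.0395·(19.03)²·|cos 140.3°| = 11.006 m/s².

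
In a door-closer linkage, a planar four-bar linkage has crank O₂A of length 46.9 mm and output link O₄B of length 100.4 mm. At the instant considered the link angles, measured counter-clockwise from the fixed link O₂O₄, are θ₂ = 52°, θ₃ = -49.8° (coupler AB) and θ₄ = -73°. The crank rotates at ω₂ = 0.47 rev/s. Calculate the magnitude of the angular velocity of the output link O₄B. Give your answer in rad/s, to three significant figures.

3.43

ω₂ = 2.953 rad/s (from 0.47 rev/s).
Differentiating the loop-closure r₂e^{iθ₂}+r₃e^{iθ₃}=r₁+r₄e^{iθ₄} gives r₂ω₂e^{iθ₂}+r₃ω₃e^{iθ₃}=r₄ω₄e^{iθ₄}.
Eliminating the other unknown: ω₄ = r₂ω₂ sin(θ₂−θ₃) / [r₄ sin(θ₄−θ₃)].
Numerator sine = +0.97887; denominator sine = -0.39394.
Result = 0.0469·2.953·(+0.97887) / (0.1004·(-0.39394)) = -3.4277 rad/s; magnitude 3.4277 rad/s.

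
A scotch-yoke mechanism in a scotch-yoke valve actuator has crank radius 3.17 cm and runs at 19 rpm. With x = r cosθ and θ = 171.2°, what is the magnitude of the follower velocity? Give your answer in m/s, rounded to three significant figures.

ω = 1.99 rad/s (from 19 rpm).
x = r cosθ ⇒ ẋ = −rω sinθ.
|v| = rω|sinθ| = 0.0317·1.99·|sin 171.2°| = 0.0096492 m/s.

0.00965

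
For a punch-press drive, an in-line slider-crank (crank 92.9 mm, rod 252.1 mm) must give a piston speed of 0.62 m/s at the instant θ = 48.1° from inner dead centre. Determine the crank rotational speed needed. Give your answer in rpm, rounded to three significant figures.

For an in-line slider-crank, |v_piston| = rω|sinθ|·[1 + r cosθ/√(L² − r² sin²θ)].
With r = 0.0929 m, L = 0.2521 m, θ = 48.1°: the bracketed kinematic factor |dx/dθ| = 0.086842 m.
ω = v/|dx/dθ| = 0.62/0.086842 = 7.1394 rad/s.
N = 60ω/(2π) = 68.176 rpm.

68.2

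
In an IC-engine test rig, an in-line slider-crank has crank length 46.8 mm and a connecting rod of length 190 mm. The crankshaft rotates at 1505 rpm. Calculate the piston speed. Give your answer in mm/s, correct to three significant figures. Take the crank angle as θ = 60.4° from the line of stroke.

7210

ω = 2π·1505/60 = 157.6 rad/s
For an in-line slider-crank, x = r cosθ + √(L² − r² sin²θ), so v = −rω sinθ·[1 + r cosθ/√(L² − r² sin²θ)].
With r = 0.0468 m, L = 0.19 m, θ = 60.4°: √(L² − r² sin²θ) = 0.18559 m.
v = −0.0468·157.6·0.86949·[1 + 0.0468·0.49394/0.18559] = -7.2121 m/s.
|v| = 7.2121 m/s = 7212.1 mm/s.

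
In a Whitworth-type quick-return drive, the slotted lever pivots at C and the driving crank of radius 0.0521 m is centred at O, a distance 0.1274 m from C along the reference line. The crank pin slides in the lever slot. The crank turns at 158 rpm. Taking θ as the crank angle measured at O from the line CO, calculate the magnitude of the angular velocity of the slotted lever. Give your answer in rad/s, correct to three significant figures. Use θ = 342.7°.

ω = 16.55 rad/s (from 158 rpm).
Crank pin A relative to C: A = (d + r cosθ, r sinθ); lever angle φ = atan2(r sinθ, d + r cosθ).
Differentiating tanφ: φ̇ = rω(d cosθ + r)/(d² + r² + 2dr cosθ).
d² + r² + 2dr cosθ = |CA|² = 0.0316197 m²;  d cosθ + r = +0.17374 m.
|ω_lever| = |0.0521·16.55·+0.17374| / 0.0316197 = 4.7365 rad/s.

4.74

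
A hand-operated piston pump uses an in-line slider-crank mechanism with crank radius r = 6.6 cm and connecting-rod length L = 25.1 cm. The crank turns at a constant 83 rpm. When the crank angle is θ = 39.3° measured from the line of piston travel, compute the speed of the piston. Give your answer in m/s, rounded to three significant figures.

0.438

ω = 2π·83/60 = 8.692 rad/s
For an in-line slider-crank, x = r cosθ + √(L² − r² sin²θ), so v = −rω sinθ·[1 + r cosθ/√(L² − r² sin²θ)].
With r = 0.066 m, L = 0.251 m, θ = 39.3°: √(L² − r² sin²θ) = 0.24749 m.
v = −0.066·8.692·0.63338·[1 + 0.066·0.77384/0.24749] = -0.43832 m/s.
|v| = 0.43832 m/s.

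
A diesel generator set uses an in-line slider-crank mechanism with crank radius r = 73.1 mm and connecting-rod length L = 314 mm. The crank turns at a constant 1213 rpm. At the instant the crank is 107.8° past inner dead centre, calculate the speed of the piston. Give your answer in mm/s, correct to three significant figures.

ω = 2π·1213/60 = 127 rad/s
For an in-line slider-crank, x = r cosθ + √(L² − r² sin²θ), so v = −rω sinθ·[1 + r cosθ/√(L² − r² sin²θ)].
With r = 0.0731 m, L = 0.314 m, θ = 107.8°: √(L² − r² sin²θ) = 0.30619 m.
v = −0.0731·127·0.95213·[1 + 0.0731·-0.30570/0.30619] = -8.1958 m/s.
|v| = 8.1958 m/s = 8195.8 mm/s.

8200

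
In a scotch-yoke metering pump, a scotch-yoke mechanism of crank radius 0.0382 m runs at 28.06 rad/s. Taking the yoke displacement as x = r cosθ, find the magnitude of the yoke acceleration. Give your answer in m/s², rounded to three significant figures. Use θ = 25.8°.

27.1

ω = 28.06 rad/s
x = r cosθ ⇒ ẍ = −rω² cosθ (ω constant).
|a| = rω²|cosθ| = 0.0382·(28.06)²·|cos 25.8°| = 27.079 m/s².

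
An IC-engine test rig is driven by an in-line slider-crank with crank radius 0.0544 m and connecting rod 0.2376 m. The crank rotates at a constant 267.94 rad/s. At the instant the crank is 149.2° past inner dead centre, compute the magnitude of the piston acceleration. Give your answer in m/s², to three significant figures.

ω = 267.9 rad/s
x(θ) = r cosθ + √(L² − r² sin²θ); with ω constant, a = ω²·d²x/dθ².
d²x/dθ² = −r cosθ − r²(cos2θ)/√u − r⁴ sin²2θ/(4u^{3/2}),  u = L² − r² sin²θ = 0.0556779 m².
Substituting r = 0.0544 m, L = 0.2376 m, θ = 149.2°: d²x/dθ² = +0.040633 m.
a = ω²·d²x/dθ² = (267.9)²·(+0.040633) = +2917.1 m/s²;  |a| = 2917.1 m/s².

2920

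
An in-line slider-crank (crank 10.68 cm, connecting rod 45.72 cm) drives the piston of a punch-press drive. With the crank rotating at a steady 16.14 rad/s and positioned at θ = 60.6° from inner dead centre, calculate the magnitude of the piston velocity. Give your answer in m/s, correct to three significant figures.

1.68

ω = 16.14 rad/s
For an in-line slider-crank, x = r cosθ + √(L² − r² sin²θ), so v = −rω sinθ·[1 + r cosθ/√(L² − r² sin²θ)].
With r = 0.1068 m, L = 0.4572 m, θ = 60.6°: √(L² − r² sin²θ) = 0.44763 m.
v = −0.1068·16.14·0.87121·[1 + 0.1068·0.49090/0.44763] = -1.6776 m/s.
|v| = 1.6776 m/s.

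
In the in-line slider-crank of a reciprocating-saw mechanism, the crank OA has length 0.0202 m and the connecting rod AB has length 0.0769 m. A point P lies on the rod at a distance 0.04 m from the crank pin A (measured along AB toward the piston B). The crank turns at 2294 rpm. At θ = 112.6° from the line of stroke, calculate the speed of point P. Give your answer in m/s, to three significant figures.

ω = 240.2 rad/s.  Crank-pin speed |V_A| = rω = 4.8526 m/s, perpendicular to OA.
Rod angle: sinφ = −(r/L) sinθ ⇒ φ = -14.035°; ω_rod = −rω cosθ/√(L²−r²sin²θ) = +24.996 rad/s.
V_P = V_A + ω_rod × AP, with AP = 0.04 m along the rod.
Components: V_Px = −rω sinθ − a·ω_rod·sinφ = -4.2375 m/s;  V_Py = rω cosθ + a·ω_rod·cosφ = -0.89483 m/s.
|V_P| = √(V_Px² + V_Py²) = 4.3309 m/s.

4.33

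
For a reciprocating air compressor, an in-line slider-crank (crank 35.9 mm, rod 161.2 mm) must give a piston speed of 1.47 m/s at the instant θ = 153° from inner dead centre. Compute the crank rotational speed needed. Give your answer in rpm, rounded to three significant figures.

For an in-line slider-crank, |v_piston| = rω|sinθ|·[1 + r cosθ/√(L² − r² sin²θ)].
With r = 0.0359 m, L = 0.1612 m, θ = 153°: the bracketed kinematic factor |dx/dθ| = 0.013048 m.
ω = v/|dx/dθ| = 1.47/0.013048 = 112.67 rad/s.
N = 60ω/(2π) = 1075.9 rpm.

1080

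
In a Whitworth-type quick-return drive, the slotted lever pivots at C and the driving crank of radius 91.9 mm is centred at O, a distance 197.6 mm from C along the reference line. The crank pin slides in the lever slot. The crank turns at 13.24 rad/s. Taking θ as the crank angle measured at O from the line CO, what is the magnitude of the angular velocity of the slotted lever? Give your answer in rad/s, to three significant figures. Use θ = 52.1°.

3.72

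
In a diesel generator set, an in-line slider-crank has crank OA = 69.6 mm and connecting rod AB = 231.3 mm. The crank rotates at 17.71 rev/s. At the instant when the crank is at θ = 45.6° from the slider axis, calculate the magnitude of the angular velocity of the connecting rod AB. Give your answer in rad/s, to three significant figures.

24.0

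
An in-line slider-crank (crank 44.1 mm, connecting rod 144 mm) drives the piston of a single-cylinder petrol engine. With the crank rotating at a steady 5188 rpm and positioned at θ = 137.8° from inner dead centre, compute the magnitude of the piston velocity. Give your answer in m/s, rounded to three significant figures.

12.4

ω = 2π·5188/60 = 543.3 rad/s
For an in-line slider-crank, x = r cosθ + √(L² − r² sin²θ), so v = −rω sinθ·[1 + r cosθ/√(L² − r² sin²θ)].
With r = 0.0441 m, L = 0.144 m, θ = 137.8°: √(L² − r² sin²θ) = 0.14092 m.
v = −0.0441·543.3·0.67172·[1 + 0.0441·-0.74080/0.14092] = -12.363 m/s.
|v| = 12.363 m/s.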